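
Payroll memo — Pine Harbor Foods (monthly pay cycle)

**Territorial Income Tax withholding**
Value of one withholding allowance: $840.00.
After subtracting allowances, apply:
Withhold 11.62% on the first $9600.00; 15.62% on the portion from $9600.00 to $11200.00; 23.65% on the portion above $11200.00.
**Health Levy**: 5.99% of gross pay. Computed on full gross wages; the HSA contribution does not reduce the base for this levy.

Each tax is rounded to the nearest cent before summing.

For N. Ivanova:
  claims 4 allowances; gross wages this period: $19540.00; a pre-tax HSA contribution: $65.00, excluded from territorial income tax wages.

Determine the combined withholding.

$3698.29

Territorial Income Tax: taxable = $19540.00 − $65.00 − 4×$840.00 = $16115.00
  $1365.44 + 23.65% × ($16115.00 − $11200.00) = $1365.44 + 23.65% × $4915.00 = $2527.84
Health Levy: 5.99% × $19540.00 = $1170.45
Total: $2527.84 + $1170.45 = $3698.29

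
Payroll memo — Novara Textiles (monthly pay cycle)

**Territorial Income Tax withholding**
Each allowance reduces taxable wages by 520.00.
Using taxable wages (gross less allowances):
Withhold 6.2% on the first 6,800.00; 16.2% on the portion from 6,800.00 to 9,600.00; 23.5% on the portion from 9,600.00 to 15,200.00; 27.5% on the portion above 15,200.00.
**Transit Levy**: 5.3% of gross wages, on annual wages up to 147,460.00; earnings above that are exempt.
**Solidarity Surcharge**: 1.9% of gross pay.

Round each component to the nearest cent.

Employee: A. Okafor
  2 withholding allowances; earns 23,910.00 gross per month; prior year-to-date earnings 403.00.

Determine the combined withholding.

Territorial Income Tax: taxable = 23,910.00 − 2×520.00 = 22,870.00
  2,191.20 + 27.5% × (22,870.00 − 15,200.00) = 2,191.20 + 27.5% × 7,670.00 = 4,300.45
Transit Levy: 5.3% × 23,910.00 = 1,267.23
Solidarity Surcharge: 1.9% × 23,910.00 = 454.29
Total: 4,300.45 + 1,267.23 + 454.29 = 6,021.97

6,021.97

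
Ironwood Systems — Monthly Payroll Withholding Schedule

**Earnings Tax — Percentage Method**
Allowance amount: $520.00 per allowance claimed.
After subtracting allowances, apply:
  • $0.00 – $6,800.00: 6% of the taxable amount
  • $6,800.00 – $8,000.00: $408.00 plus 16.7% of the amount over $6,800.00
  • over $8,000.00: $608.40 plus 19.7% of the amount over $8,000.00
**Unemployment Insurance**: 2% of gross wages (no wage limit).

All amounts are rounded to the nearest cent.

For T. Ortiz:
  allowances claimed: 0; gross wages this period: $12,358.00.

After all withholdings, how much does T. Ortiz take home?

Earnings Tax: taxable = $12,358.00
  $608.40 + 19.7% × ($12,358.00 − $8,000.00) = $608.40 + 19.7% × $4,358.00 = $1,466.93
Unemployment Insurance: 2% × $12,358.00 = $247.16
Total withheld: $1,466.93 + $247.16 = $1,714.09
Net pay: $12,358.00 − $1,714.09 = $10,643.91

$10,643.91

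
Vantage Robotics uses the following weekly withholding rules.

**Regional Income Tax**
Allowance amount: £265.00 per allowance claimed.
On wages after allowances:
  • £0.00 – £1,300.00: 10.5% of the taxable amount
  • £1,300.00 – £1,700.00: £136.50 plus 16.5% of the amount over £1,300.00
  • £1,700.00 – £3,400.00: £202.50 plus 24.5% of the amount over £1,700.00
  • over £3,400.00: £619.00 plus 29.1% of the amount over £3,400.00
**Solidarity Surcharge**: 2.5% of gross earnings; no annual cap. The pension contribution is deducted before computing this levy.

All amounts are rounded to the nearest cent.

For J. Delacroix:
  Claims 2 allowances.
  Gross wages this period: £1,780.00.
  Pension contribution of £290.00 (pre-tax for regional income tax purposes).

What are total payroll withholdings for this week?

£138.05

Regional Income Tax: taxable = £1,780.00 − £290.00 − 2×£265.00 = £960.00
  10.5% × £960.00 = £100.80
Solidarity Surcharge: 2.5% × £1,490.00 = £37.25
Total: £100.80 + £37.25 = £138.05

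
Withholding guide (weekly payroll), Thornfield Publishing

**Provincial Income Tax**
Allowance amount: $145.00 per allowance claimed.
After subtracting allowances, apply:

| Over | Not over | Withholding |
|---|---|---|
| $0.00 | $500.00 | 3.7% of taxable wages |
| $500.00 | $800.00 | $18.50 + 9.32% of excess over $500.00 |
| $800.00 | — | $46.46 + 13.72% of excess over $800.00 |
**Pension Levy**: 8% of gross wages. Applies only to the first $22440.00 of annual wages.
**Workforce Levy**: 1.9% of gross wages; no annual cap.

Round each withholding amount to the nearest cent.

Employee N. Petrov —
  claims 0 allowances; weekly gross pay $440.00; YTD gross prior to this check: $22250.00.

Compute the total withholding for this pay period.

Provincial Income Tax: taxable = $440.00
  3.7% × $440.00 = $16.28
Pension Levy: cap $22440.00 − YTD $22250.00 = $190.00 subject; 8% × $190.00 = $15.20
Workforce Levy: 1.9% × $440.00 = $8.36
Total: $16.28 + $15.20 + $8.36 = $39.84

$39.84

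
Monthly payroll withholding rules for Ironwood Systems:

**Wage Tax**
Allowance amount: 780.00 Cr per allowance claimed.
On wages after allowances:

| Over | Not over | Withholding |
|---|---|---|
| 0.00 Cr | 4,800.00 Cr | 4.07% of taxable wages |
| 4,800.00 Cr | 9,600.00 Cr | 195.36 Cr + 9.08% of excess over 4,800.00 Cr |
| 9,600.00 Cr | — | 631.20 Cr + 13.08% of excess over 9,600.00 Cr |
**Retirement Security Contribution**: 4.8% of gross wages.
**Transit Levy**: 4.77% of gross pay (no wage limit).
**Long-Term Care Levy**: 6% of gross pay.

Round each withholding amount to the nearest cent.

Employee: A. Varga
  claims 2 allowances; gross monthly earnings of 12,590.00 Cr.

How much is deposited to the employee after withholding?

Wage Tax: taxable = 12,590.00 Cr − 2×780.00 Cr = 11,030.00 Cr
  631.20 Cr + 13.08% × (11,030.00 Cr − 9,600.00 Cr) = 631.20 Cr + 13.08% × 1,430.00 Cr = 818.24 Cr
Retirement Security Contribution: 4.8% × 12,590.00 Cr = 604.32 Cr
Transit Levy: 4.77% × 12,590.00 Cr = 600.54 Cr
Long-Term Care Levy: 6% × 12,590.00 Cr = 755.40 Cr
Total withheld: 818.24 Cr + 604.32 Cr + 600.54 Cr + 755.40 Cr = 2,778.50 Cr
Net pay: 12,590.00 Cr − 2,778.50 Cr = 9,811.50 Cr

9,811.50 Cr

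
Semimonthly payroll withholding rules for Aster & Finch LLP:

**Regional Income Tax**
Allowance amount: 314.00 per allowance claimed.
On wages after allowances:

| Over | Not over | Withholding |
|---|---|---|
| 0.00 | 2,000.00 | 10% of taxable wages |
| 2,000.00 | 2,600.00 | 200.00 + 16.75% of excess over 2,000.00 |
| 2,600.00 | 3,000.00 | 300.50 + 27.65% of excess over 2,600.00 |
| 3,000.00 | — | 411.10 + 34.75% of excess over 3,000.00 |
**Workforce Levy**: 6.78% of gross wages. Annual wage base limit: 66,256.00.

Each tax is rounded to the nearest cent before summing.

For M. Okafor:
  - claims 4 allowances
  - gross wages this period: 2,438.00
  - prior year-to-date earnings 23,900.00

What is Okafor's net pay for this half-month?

2,154.50

Regional Income Tax: taxable = 2,438.00 − 4×314.00 = 1,182.00
  10% × 1,182.00 = 118.20
Workforce Levy: 6.78% × 2,438.00 = 165.30
Total withheld: 118.20 + 165.30 = 283.50
Net pay: 2,438.00 − 283.50 = 2,154.50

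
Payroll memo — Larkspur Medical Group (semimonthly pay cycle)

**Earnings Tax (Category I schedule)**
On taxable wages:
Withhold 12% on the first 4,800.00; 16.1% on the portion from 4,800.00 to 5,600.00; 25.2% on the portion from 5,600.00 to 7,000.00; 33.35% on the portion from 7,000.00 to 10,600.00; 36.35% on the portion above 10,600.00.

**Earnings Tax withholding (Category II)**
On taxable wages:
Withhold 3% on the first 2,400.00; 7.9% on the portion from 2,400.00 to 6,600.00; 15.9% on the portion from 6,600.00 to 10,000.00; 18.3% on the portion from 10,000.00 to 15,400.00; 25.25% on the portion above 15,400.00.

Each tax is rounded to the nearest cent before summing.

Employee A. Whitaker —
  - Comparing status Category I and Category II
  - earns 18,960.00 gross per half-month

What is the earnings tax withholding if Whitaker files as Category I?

Earnings Tax (Category I): taxable = 18,960.00
  2,258.20 + 36.35% × (18,960.00 − 10,600.00) = 2,258.20 + 36.35% × 8,360.00 = 5,297.06

5,297.06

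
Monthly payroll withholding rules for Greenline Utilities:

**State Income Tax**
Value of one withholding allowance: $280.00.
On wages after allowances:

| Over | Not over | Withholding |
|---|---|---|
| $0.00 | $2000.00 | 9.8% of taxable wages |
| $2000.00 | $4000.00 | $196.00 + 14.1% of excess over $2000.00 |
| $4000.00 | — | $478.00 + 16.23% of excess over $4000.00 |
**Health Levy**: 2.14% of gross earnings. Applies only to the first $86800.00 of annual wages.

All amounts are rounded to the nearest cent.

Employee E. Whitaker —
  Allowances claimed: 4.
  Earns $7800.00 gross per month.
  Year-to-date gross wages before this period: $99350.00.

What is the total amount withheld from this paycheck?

$912.96

State Income Tax: taxable = $7800.00 − 4×$280.00 = $6680.00
  $478.00 + 16.23% × ($6680.00 − $4000.00) = $478.00 + 16.23% × $2680.00 = $912.96
Health Levy: YTD $99350.00 ≥ cap $86800.00 → $0.00
Total: $912.96 + $0.00 = $912.96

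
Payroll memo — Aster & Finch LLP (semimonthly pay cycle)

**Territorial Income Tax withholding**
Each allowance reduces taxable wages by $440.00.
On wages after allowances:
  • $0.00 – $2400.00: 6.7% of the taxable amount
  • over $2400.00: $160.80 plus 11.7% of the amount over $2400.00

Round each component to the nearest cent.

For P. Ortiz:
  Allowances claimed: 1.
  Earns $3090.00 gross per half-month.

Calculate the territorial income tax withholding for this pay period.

$190.05

Territorial Income Tax: taxable = $3090.00 − 1×$440.00 = $2650.00
  $160.80 + 11.7% × ($2650.00 − $2400.00) = $160.80 + 11.7% × $250.00 = $190.05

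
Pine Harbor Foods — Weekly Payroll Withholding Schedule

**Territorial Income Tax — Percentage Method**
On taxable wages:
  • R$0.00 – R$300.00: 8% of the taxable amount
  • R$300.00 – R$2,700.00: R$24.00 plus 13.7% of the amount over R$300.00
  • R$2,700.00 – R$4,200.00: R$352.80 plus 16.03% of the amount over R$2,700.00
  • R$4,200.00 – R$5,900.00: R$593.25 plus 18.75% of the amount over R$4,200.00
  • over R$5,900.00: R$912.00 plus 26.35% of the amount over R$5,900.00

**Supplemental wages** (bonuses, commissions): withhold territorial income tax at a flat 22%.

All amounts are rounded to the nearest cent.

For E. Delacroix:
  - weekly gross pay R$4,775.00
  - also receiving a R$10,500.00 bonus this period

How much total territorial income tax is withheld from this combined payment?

R$3,011.06

Territorial Income Tax: taxable = R$4,775.00
  R$593.25 + 18.75% × (R$4,775.00 − R$4,200.00) = R$593.25 + 18.75% × R$575.00 = R$701.06
Supplemental (22% flat on bonus): 22% × R$10,500.00 = R$2,310.00
Total territorial income tax: R$701.06 + R$2,310.00 = R$3,011.06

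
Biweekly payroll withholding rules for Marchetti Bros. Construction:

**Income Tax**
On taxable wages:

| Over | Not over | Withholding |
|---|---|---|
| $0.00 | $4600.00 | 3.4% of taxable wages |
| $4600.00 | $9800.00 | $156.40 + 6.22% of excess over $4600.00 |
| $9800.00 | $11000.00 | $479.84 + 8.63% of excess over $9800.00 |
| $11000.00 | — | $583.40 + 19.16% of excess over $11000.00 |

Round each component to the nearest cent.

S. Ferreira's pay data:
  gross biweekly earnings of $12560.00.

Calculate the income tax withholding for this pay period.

$882.30

Income Tax: taxable = $12560.00
  $583.40 + 19.16% × ($12560.00 − $11000.00) = $583.40 + 19.16% × $1560.00 = $882.30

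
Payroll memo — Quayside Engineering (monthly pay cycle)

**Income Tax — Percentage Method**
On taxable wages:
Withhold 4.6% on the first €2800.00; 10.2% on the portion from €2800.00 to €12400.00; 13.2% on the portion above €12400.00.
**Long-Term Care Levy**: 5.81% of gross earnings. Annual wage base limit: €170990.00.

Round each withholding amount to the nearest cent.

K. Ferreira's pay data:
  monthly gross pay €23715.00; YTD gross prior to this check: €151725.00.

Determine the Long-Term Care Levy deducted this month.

Long-Term Care Levy: cap €170990.00 − YTD €151725.00 = €19265.00 subject; 5.81% × €19265.00 = €1119.30

€1119.30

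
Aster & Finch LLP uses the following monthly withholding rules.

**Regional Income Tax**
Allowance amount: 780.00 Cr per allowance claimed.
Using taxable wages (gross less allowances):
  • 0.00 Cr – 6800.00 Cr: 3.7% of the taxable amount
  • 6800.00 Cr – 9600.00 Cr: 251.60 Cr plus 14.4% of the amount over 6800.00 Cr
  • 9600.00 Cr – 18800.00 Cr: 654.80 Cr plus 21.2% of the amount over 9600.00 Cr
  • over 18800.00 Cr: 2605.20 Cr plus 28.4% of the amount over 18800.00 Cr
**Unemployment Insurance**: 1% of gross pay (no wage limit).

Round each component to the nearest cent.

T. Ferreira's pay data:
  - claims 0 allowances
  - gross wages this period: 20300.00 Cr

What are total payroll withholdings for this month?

Regional Income Tax: taxable = 20300.00 Cr
  2605.20 Cr + 28.4% × (20300.00 Cr − 18800.00 Cr) = 2605.20 Cr + 28.4% × 1500.00 Cr = 3031.20 Cr
Unemployment Insurance: 1% × 20300.00 Cr = 203.00 Cr
Total: 3031.20 Cr + 203.00 Cr = 3234.20 Cr

3234.20 Cr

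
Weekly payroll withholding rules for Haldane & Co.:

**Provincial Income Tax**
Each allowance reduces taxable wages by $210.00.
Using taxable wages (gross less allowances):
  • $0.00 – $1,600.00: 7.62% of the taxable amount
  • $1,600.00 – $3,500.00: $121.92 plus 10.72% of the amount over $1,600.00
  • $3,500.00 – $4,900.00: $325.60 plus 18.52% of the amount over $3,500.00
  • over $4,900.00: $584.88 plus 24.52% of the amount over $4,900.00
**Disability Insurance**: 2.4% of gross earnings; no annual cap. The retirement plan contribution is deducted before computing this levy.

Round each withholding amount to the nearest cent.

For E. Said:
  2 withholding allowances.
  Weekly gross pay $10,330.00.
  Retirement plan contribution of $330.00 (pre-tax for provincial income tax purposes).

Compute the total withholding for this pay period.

Provincial Income Tax: taxable = $10,330.00 − $330.00 − 2×$210.00 = $9,580.00
  $584.88 + 24.52% × ($9,580.00 − $4,900.00) = $584.88 + 24.52% × $4,680.00 = $1,732.42
Disability Insurance: 2.4% × $10,000.00 = $240.00
Total: $1,732.42 + $240.00 = $1,972.42

$1,972.42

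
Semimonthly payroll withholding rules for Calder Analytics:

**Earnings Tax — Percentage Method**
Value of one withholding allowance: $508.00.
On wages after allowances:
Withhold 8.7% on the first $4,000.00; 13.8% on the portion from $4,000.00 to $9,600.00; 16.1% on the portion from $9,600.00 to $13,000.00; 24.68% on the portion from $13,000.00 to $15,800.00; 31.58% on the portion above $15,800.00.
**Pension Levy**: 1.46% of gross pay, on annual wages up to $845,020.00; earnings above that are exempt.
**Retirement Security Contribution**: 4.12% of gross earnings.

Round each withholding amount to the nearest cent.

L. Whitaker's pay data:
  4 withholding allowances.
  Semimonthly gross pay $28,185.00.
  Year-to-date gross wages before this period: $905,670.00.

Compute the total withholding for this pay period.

Earnings Tax: taxable = $28,185.00 − 4×$508.00 = $26,153.00
  $2,359.24 + 31.58% × ($26,153.00 − $15,800.00) = $2,359.24 + 31.58% × $10,353.00 = $5,628.72
Pension Levy: YTD $905,670.00 ≥ cap $845,020.00 → $0.00
Retirement Security Contribution: 4.12% × $28,185.00 = $1,161.22
Total: $5,628.72 + $0.00 + $1,161.22 = $6,789.94

$6,789.94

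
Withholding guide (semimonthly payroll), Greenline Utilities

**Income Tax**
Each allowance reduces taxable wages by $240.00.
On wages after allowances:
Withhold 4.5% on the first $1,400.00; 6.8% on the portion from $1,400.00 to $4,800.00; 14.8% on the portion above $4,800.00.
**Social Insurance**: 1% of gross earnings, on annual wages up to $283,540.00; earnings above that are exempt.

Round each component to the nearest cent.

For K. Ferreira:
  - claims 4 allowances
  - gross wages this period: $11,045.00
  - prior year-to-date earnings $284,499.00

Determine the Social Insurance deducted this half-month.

$0.00

Social Insurance: YTD $284,499.00 ≥ cap $283,540.00 → $0.00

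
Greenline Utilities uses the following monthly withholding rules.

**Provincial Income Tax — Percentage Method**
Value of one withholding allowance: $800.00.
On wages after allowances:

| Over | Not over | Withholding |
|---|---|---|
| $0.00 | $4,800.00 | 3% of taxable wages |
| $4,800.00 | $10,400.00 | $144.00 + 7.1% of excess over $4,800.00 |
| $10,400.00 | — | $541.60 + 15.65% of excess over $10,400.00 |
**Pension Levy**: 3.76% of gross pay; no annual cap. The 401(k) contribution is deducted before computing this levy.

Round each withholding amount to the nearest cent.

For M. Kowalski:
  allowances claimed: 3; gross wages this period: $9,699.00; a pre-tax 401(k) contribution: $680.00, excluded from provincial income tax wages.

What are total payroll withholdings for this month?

$612.26

Provincial Income Tax: taxable = $9,699.00 − $680.00 − 3×$800.00 = $6,619.00
  $144.00 + 7.1% × ($6,619.00 − $4,800.00) = $144.00 + 7.1% × $1,819.00 = $273.15
Pension Levy: 3.76% × $9,019.00 = $339.11
Total: $273.15 + $339.11 = $612.26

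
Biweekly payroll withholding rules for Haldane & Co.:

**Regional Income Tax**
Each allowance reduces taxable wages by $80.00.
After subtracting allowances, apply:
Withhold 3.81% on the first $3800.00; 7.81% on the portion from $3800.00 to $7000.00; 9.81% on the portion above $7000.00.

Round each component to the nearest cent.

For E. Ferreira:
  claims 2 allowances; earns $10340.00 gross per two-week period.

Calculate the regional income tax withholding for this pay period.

$706.66

Regional Income Tax: taxable = $10340.00 − 2×$80.00 = $10180.00
  $394.70 + 9.81% × ($10180.00 − $7000.00) = $394.70 + 9.81% × $3180.00 = $706.66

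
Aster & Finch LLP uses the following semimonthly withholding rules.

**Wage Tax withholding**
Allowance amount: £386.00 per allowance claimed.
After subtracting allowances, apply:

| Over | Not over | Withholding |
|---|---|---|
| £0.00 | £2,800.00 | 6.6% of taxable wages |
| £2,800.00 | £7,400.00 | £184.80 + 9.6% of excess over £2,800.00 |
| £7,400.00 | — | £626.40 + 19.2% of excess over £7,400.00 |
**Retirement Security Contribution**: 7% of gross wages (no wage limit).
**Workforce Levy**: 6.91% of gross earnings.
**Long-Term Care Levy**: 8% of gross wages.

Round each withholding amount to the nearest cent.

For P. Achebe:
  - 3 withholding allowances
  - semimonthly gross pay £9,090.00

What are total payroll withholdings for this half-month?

Wage Tax: taxable = £9,090.00 − 3×£386.00 = £7,932.00
  £626.40 + 19.2% × (£7,932.00 − £7,400.00) = £626.40 + 19.2% × £532.00 = £728.54
Retirement Security Contribution: 7% × £9,090.00 = £636.30
Workforce Levy: 6.91% × £9,090.00 = £628.12
Long-Term Care Levy: 8% × £9,090.00 = £727.20
Total: £728.54 + £636.30 + £628.12 + £727.20 = £2,720.16

£2,720.16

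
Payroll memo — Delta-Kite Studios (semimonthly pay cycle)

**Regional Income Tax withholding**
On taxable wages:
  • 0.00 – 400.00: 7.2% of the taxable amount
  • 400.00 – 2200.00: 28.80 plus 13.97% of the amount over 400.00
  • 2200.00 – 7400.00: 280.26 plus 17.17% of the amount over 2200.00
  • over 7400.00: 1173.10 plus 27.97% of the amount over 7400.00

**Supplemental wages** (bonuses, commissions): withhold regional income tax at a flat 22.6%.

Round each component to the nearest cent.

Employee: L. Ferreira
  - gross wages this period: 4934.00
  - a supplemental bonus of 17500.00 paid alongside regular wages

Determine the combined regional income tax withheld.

Regional Income Tax: taxable = 4934.00
  280.26 + 17.17% × (4934.00 − 2200.00) = 280.26 + 17.17% × 2734.00 = 749.69
Supplemental (22.6% flat on bonus): 22.6% × 17500.00 = 3955.00
Total regional income tax: 749.69 + 3955.00 = 4704.69

4704.69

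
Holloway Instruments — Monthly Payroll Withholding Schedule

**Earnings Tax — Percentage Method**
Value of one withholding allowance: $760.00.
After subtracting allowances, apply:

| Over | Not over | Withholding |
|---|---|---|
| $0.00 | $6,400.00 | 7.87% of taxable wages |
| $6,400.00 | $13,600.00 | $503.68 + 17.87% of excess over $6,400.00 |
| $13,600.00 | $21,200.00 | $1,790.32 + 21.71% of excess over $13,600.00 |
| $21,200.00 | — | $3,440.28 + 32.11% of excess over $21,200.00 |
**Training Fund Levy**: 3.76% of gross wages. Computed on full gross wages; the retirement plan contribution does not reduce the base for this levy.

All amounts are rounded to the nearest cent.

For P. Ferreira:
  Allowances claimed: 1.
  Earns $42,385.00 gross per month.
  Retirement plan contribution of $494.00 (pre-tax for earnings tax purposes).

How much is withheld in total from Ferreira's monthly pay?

Earnings Tax: taxable = $42,385.00 − $494.00 − 1×$760.00 = $41,131.00
  $3,440.28 + 32.11% × ($41,131.00 − $21,200.00) = $3,440.28 + 32.11% × $19,931.00 = $9,840.12
Training Fund Levy: 3.76% × $42,385.00 = $1,593.68
Total: $9,840.12 + $1,593.68 = $11,433.80

$11,433.80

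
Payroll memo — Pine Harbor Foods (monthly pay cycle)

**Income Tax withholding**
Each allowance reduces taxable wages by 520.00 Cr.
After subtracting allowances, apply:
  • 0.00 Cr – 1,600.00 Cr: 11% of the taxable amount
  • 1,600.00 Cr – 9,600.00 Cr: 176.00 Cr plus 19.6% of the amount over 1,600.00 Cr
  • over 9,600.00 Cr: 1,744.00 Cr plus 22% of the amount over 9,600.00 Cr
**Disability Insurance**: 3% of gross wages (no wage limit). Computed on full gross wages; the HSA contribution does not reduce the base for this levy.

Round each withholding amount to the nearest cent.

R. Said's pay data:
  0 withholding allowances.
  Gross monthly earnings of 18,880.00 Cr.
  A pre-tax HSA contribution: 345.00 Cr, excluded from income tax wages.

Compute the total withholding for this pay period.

Income Tax: taxable = 18,880.00 Cr − 345.00 Cr = 18,535.00 Cr
  1,744.00 Cr + 22% × (18,535.00 Cr − 9,600.00 Cr) = 1,744.00 Cr + 22% × 8,935.00 Cr = 3,709.70 Cr
Disability Insurance: 3% × 18,880.00 Cr = 566.40 Cr
Total: 3,709.70 Cr + 566.40 Cr = 4,276.10 Cr

4,276.10 Cr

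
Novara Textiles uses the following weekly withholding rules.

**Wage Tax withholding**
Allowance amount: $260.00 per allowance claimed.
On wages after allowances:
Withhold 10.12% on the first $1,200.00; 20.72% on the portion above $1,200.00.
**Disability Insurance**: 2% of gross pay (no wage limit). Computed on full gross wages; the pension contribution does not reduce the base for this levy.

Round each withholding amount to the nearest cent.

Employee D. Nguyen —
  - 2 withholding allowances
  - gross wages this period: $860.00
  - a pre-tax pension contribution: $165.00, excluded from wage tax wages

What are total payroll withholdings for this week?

Wage Tax: taxable = $860.00 − $165.00 − 2×$260.00 = $175.00
  10.12% × $175.00 = $17.71
Disability Insurance: 2% × $860.00 = $17.20
Total: $17.71 + $17.20 = $34.91

$34.91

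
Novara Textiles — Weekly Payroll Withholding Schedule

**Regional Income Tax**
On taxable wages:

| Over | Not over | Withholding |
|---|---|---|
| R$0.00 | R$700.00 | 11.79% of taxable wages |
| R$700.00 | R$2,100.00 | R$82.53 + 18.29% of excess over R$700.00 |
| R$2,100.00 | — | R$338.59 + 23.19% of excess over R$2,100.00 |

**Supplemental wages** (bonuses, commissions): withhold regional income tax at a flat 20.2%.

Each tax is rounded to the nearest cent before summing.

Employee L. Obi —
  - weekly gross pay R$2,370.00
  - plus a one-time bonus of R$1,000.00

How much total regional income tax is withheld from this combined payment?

R$603.20

Regional Income Tax: taxable = R$2,370.00
  R$338.59 + 23.19% × (R$2,370.00 − R$2,100.00) = R$338.59 + 23.19% × R$270.00 = R$401.20
Supplemental (20.2% flat on bonus): 20.2% × R$1,000.00 = R$202.00
Total regional income tax: R$401.20 + R$202.00 = R$603.20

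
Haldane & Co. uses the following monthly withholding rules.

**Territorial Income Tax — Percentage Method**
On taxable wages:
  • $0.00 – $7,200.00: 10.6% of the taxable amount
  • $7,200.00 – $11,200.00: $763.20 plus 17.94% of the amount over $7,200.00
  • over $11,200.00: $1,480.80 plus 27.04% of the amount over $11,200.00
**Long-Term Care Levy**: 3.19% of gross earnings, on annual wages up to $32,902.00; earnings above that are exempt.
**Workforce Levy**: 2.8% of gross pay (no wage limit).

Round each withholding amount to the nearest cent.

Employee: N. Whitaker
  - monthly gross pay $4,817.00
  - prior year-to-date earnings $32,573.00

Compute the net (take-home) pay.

Territorial Income Tax: taxable = $4,817.00
  10.6% × $4,817.00 = $510.60
Long-Term Care Levy: cap $32,902.00 − YTD $32,573.00 = $329.00 subject; 3.19% × $329.00 = $10.50
Workforce Levy: 2.8% × $4,817.00 = $134.88
Total withheld: $510.60 + $10.50 + $134.88 = $655.98
Net pay: $4,817.00 − $655.98 = $4,161.02

$4,161.02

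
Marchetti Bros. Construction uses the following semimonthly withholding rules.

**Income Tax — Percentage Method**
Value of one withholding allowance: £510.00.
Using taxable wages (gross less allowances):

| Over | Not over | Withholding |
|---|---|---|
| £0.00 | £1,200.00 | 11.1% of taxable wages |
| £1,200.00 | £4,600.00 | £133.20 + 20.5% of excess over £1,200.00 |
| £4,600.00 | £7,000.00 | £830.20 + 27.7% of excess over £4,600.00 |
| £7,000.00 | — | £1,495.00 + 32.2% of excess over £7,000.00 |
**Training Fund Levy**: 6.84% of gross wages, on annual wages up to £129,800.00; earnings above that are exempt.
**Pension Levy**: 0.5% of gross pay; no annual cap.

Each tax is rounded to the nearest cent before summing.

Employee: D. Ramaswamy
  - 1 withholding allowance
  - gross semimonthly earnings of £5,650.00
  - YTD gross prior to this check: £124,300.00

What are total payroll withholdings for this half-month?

Income Tax: taxable = £5,650.00 − 1×£510.00 = £5,140.00
  £830.20 + 27.7% × (£5,140.00 − £4,600.00) = £830.20 + 27.7% × £540.00 = £979.78
Training Fund Levy: cap £129,800.00 − YTD £124,300.00 = £5,500.00 subject; 6.84% × £5,500.00 = £376.20
Pension Levy: 0.5% × £5,650.00 = £28.25
Total: £979.78 + £376.20 + £28.25 = £1,384.23

£1,384.23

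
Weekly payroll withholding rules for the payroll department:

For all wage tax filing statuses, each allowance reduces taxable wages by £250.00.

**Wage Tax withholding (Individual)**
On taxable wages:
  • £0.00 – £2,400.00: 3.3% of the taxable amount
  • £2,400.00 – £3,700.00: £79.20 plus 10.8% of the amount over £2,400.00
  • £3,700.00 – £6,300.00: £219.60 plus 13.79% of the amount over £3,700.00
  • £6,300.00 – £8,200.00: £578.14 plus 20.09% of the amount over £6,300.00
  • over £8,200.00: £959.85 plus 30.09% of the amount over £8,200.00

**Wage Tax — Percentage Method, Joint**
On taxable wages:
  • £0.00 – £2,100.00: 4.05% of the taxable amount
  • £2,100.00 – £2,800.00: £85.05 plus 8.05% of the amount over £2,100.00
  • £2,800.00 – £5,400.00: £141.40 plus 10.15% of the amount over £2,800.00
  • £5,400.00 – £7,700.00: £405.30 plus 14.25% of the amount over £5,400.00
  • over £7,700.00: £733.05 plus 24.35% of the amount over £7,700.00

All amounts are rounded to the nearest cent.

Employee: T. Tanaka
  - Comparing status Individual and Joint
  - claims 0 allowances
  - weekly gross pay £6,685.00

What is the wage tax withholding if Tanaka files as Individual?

Wage Tax (Individual): taxable = £6,685.00
  £578.14 + 20.09% × (£6,685.00 − £6,300.00) = £578.14 + 20.09% × £385.00 = £655.49

£655.49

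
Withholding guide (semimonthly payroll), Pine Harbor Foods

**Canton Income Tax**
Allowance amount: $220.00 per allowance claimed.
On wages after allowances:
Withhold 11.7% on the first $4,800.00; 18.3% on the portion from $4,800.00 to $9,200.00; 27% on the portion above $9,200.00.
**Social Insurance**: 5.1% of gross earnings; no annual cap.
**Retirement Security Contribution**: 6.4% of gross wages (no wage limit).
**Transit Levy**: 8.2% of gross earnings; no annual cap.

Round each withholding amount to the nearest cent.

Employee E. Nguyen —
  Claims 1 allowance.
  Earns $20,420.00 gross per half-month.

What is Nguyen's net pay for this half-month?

$12,060.46

Canton Income Tax: taxable = $20,420.00 − 1×$220.00 = $20,200.00
  $1,366.80 + 27% × ($20,200.00 − $9,200.00) = $1,366.80 + 27% × $11,000.00 = $4,336.80
Social Insurance: 5.1% × $20,420.00 = $1,041.42
Retirement Security Contribution: 6.4% × $20,420.00 = $1,306.88
Transit Levy: 8.2% × $20,420.00 = $1,674.44
Total withheld: $4,336.80 + $1,041.42 + $1,306.88 + $1,674.44 = $8,359.54
Net pay: $20,420.00 − $8,359.54 = $12,060.46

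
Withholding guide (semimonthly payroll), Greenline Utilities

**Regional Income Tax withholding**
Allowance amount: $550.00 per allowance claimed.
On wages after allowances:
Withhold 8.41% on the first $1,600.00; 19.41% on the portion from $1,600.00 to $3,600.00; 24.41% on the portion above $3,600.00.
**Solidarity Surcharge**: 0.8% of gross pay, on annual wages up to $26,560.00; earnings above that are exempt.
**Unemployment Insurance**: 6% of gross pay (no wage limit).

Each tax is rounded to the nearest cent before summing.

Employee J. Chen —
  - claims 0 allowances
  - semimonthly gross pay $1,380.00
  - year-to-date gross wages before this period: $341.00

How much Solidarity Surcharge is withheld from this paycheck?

Solidarity Surcharge: 0.8% × $1,380.00 = $11.04

$11.04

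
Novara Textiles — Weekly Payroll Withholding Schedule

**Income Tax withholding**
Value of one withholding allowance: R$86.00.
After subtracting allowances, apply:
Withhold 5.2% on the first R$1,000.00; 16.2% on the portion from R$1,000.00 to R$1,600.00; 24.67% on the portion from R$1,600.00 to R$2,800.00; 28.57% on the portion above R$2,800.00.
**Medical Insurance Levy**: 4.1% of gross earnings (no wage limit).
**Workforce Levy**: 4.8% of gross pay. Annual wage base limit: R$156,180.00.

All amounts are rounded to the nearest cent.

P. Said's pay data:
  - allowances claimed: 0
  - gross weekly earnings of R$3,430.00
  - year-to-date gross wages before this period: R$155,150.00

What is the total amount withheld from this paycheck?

Income Tax: taxable = R$3,430.00
  R$445.24 + 28.57% × (R$3,430.00 − R$2,800.00) = R$445.24 + 28.57% × R$630.00 = R$625.23
Medical Insurance Levy: 4.1% × R$3,430.00 = R$140.63
Workforce Levy: cap R$156,180.00 − YTD R$155,150.00 = R$1,030.00 subject; 4.8% × R$1,030.00 = R$49.44
Total: R$625.23 + R$140.63 + R$49.44 = R$815.30

R$815.30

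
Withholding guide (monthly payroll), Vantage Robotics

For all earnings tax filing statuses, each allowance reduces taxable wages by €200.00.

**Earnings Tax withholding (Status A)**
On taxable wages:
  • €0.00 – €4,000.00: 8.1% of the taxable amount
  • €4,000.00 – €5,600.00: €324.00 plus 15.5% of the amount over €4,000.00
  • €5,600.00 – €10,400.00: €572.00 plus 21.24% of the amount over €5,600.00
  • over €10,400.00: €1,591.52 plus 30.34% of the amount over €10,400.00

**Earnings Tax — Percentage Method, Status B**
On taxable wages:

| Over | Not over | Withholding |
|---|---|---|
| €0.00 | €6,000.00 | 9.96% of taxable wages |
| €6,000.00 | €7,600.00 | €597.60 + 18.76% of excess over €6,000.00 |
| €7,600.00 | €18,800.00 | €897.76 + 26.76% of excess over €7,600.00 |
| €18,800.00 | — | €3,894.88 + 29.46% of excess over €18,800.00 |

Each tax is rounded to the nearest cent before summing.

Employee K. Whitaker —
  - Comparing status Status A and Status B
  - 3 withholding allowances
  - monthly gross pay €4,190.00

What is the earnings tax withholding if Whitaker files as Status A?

€290.79

Earnings Tax (Status A): taxable = €4,190.00 − 3×€200.00 = €3,590.00
  8.1% × €3,590.00 = €290.79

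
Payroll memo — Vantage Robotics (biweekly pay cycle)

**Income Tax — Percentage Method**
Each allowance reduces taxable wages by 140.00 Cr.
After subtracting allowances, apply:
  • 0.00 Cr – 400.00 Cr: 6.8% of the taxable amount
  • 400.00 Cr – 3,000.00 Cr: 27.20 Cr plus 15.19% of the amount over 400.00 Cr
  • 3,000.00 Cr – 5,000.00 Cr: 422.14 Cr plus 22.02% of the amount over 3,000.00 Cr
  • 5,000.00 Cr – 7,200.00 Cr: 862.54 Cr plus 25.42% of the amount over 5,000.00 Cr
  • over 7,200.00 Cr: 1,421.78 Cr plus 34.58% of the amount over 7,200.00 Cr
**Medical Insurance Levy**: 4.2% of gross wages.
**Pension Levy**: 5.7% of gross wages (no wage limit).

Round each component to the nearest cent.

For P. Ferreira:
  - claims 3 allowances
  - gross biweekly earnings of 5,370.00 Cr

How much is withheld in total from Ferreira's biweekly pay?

Income Tax: taxable = 5,370.00 Cr − 3×140.00 Cr = 4,950.00 Cr
  422.14 Cr + 22.02% × (4,950.00 Cr − 3,000.00 Cr) = 422.14 Cr + 22.02% × 1,950.00 Cr = 851.53 Cr
Medical Insurance Levy: 4.2% × 5,370.00 Cr = 225.54 Cr
Pension Levy: 5.7% × 5,370.00 Cr = 306.09 Cr
Total: 851.53 Cr + 225.54 Cr + 306.09 Cr = 1,383.16 Cr

1,383.16 Cr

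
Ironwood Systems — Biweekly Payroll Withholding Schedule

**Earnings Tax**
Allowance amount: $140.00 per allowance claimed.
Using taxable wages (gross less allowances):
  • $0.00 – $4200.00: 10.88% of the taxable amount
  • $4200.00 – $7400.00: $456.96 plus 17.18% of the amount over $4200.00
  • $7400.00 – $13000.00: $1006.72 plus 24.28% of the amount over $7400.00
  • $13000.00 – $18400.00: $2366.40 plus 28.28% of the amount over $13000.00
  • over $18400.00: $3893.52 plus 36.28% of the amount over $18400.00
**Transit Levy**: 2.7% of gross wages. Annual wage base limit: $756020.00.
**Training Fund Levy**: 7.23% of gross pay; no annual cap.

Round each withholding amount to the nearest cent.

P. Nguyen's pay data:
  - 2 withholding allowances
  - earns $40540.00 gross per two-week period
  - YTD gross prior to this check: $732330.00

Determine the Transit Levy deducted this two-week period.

$639.63

Transit Levy: cap $756020.00 − YTD $732330.00 = $23690.00 subject; 2.7% × $23690.00 = $639.63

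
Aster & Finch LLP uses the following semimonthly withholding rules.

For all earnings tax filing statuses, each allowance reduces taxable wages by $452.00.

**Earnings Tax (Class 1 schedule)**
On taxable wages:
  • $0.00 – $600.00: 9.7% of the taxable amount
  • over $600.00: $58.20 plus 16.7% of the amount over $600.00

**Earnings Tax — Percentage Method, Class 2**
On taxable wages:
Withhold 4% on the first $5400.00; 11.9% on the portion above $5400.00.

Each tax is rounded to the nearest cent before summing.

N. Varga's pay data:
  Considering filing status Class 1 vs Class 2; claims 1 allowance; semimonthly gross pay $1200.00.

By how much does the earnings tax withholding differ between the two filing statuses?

$53.00

Earnings Tax (Class 1): taxable = $1200.00 − 1×$452.00 = $748.00
  $58.20 + 16.7% × ($748.00 − $600.00) = $58.20 + 16.7% × $148.00 = $82.92
Earnings Tax (Class 2): taxable = $1200.00 − 1×$452.00 = $748.00
  4% × $748.00 = $29.92
Difference: |$82.92 − $29.92| = $53.00 (higher under Class 1)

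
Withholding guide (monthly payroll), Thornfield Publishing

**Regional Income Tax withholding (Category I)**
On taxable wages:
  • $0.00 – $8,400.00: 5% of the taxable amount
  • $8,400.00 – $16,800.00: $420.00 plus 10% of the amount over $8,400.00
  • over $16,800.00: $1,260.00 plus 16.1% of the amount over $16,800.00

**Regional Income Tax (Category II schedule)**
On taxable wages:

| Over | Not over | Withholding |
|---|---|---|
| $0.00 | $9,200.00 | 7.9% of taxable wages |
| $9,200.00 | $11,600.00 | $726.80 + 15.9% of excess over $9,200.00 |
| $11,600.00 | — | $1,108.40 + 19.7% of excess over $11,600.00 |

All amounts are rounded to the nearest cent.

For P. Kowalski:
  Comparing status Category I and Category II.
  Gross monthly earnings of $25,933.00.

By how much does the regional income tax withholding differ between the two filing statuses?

Regional Income Tax (Category I): taxable = $25,933.00
  $1,260.00 + 16.1% × ($25,933.00 − $16,800.00) = $1,260.00 + 16.1% × $9,133.00 = $2,730.41
Regional Income Tax (Category II): taxable = $25,933.00
  $1,108.40 + 19.7% × ($25,933.00 − $11,600.00) = $1,108.40 + 19.7% × $14,333.00 = $3,932.00
Difference: |$2,730.41 − $3,932.00| = $1,201.59 (higher under Category II)

$1,201.59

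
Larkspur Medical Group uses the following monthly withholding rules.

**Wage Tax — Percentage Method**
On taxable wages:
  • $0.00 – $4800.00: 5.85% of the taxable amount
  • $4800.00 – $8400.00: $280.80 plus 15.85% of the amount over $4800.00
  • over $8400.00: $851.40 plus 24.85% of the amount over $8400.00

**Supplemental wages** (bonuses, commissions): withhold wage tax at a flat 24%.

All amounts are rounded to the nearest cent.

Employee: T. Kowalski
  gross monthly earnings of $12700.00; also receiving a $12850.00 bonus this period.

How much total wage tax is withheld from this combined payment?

$5003.95

Wage Tax: taxable = $12700.00
  $851.40 + 24.85% × ($12700.00 − $8400.00) = $851.40 + 24.85% × $4300.00 = $1919.95
Supplemental (24% flat on bonus): 24% × $12850.00 = $3084.00
Total wage tax: $1919.95 + $3084.00 = $5003.95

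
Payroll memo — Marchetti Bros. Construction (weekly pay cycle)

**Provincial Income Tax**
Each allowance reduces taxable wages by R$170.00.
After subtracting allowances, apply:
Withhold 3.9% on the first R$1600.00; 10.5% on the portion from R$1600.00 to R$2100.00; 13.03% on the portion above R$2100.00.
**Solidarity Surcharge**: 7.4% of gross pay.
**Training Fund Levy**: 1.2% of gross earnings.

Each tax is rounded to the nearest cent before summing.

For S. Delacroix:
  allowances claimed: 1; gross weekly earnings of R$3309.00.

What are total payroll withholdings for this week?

Provincial Income Tax: taxable = R$3309.00 − 1×R$170.00 = R$3139.00
  R$114.90 + 13.03% × (R$3139.00 − R$2100.00) = R$114.90 + 13.03% × R$1039.00 = R$250.28
Solidarity Surcharge: 7.4% × R$3309.00 = R$244.87
Training Fund Levy: 1.2% × R$3309.00 = R$39.71
Total: R$250.28 + R$244.87 + R$39.71 = R$534.86

R$534.86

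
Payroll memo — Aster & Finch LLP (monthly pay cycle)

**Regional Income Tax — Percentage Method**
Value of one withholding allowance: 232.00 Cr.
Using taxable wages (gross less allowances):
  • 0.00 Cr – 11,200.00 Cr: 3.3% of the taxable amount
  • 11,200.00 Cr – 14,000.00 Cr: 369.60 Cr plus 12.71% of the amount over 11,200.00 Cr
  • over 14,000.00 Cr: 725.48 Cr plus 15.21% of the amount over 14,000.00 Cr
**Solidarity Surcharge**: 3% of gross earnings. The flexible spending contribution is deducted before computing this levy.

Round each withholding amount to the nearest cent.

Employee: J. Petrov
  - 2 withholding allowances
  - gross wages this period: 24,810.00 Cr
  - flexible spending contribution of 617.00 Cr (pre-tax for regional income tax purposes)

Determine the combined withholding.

Regional Income Tax: taxable = 24,810.00 Cr − 617.00 Cr − 2×232.00 Cr = 23,729.00 Cr
  725.48 Cr + 15.21% × (23,729.00 Cr − 14,000.00 Cr) = 725.48 Cr + 15.21% × 9,729.00 Cr = 2,205.26 Cr
Solidarity Surcharge: 3% × 24,193.00 Cr = 725.79 Cr
Total: 2,205.26 Cr + 725.79 Cr = 2,931.05 Cr

2,931.05 Cr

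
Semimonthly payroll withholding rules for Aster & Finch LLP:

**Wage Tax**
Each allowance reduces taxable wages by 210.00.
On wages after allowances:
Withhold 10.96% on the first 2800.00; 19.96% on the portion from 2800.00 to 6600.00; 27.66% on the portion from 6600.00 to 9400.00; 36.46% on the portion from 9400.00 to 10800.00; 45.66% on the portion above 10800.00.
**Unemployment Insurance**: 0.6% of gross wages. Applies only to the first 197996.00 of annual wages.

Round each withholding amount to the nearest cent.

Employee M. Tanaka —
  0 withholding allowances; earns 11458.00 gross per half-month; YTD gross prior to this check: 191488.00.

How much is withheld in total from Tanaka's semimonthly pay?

Wage Tax: taxable = 11458.00
  2350.28 + 45.66% × (11458.00 − 10800.00) = 2350.28 + 45.66% × 658.00 = 2650.72
Unemployment Insurance: cap 197996.00 − YTD 191488.00 = 6508.00 subject; 0.6% × 6508.00 = 39.05
Total: 2650.72 + 39.05 = 2689.77

2689.77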